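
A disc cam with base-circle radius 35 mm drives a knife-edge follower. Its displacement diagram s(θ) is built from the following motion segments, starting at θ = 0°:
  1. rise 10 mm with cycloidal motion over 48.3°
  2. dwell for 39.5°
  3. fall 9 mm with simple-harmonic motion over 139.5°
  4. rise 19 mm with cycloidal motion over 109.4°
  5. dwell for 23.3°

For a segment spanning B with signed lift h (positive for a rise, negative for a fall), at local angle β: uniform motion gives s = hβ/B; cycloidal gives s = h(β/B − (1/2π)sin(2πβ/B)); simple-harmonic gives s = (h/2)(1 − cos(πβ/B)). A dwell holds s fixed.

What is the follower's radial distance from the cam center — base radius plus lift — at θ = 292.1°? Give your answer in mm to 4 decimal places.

seg 1 [0°–48.3°] cycloidal, h=10: full span → s += 10 → s = 10.0000
seg 2 [48.3°–87.8°] dwell: s stays 10.0000
seg 3 [87.8°–227.3°] simple-harmonic, h=-9: full span → s += -9 → s = 1.0000
seg 4 [227.3°–336.7°] cycloidal, h=19: θ=292.1° here. β=64.8, B=109.4. 19·(0.5923 − sin(2π·0.5923)/(2π)) = 12.9115 → s = 13.9115
radial distance = base radius + s = 35 + 13.9115 = 48.9115

48.9115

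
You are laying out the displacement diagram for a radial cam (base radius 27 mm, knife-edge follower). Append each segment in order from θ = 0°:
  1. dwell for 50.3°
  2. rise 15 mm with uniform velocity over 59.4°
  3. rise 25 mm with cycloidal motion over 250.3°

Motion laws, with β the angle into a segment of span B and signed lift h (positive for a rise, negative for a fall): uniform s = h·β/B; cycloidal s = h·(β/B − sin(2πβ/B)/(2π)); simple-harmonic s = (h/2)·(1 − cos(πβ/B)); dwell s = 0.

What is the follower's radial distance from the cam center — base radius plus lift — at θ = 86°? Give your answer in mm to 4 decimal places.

seg 1 [0°–50.3°] dwell: s stays 0.0000
seg 2 [50.3°–109.7°] uniform, h=15: θ=86° here. β=35.7, B=59.4. 15·35.7/59.4 = 9.0152 → s = 9.0152
radial distance = base radius + s = 27 + 9.0152 = 36.0152

36.0152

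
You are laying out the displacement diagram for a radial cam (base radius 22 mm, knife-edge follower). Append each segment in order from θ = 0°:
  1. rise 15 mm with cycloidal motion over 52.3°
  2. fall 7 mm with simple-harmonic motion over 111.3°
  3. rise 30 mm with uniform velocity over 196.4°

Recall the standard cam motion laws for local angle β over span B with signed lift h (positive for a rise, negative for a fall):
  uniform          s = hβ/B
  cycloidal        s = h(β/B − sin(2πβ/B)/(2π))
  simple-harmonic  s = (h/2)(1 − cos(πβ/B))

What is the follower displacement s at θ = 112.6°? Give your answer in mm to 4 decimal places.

seg 1 [0°–52.3°] cycloidal, h=15: full span → s += 15 → s = 15.0000
seg 2 [52.3°–163.6°] simple-harmonic, h=-7: θ=112.6° here. β=60.3, B=111.3. -7/2·(1 − cos(π·0.5418)) = -3.9581 → s = 11.0419

11.0419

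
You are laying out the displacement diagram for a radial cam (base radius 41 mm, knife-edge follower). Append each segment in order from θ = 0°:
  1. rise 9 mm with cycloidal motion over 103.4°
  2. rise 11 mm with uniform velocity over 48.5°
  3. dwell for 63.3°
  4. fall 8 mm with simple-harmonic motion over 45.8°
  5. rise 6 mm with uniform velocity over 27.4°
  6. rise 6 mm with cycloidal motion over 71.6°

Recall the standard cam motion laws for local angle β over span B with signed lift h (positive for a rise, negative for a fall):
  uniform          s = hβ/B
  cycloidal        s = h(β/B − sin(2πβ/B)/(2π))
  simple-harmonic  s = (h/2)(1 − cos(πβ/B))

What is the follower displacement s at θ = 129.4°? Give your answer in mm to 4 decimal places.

seg 1 [0°–103.4°] cycloidal, h=9: full span → s += 9 → s = 9.0000
seg 2 [103.4°–151.9°] uniform, h=11: θ=129.4° here. β=26, B=48.5. 11·26/48.5 = 5.8969 → s = 14.8969

14.8969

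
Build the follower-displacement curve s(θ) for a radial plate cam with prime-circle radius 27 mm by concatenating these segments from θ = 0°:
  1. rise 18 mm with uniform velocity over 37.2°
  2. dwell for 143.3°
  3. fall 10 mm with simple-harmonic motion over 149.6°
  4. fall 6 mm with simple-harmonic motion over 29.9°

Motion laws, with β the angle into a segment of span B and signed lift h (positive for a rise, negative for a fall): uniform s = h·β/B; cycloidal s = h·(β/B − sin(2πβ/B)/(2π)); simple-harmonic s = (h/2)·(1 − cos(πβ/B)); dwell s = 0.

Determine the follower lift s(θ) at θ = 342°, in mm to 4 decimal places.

seg 1 [0°–37.2°] uniform, h=18: full span → s += 18 → s = 18.0000
seg 2 [37.2°–180.5°] dwell: s stays 18.0000
seg 3 [180.5°–330.1°] simple-harmonic, h=-10: full span → s += -10 → s = 8.0000
seg 4 [330.1°–360°] simple-harmonic, h=-6: θ=342° here. β=11.9, B=29.9. -6/2·(1 − cos(π·0.3980)) = -2.0550 → s = 5.9450

5.9450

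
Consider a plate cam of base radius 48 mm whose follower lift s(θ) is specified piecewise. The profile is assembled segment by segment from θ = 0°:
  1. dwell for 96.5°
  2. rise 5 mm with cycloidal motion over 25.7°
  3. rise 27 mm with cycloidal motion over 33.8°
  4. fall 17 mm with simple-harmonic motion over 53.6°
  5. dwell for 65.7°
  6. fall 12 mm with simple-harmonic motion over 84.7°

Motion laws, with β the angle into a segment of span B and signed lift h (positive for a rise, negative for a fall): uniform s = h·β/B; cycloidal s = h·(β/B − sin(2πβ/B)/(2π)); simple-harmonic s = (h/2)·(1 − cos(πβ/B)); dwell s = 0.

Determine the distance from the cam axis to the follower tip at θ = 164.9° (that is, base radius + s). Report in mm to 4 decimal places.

seg 1 [0°–96.5°] dwell: s stays 0.0000
seg 2 [96.5°–122.2°] cycloidal, h=5: full span → s += 5 → s = 5.0000
seg 3 [122.2°–156°] cycloidal, h=27: full span → s += 27 → s = 32.0000
seg 4 [156°–209.6°] simple-harmonic, h=-17: θ=164.9° here. β=8.9, B=53.6. -17/2·(1 − cos(π·0.1660)) = -1.1305 → s = 30.8695
radial distance = base radius + s = 48 + 30.8695 = 78.8695

78.8695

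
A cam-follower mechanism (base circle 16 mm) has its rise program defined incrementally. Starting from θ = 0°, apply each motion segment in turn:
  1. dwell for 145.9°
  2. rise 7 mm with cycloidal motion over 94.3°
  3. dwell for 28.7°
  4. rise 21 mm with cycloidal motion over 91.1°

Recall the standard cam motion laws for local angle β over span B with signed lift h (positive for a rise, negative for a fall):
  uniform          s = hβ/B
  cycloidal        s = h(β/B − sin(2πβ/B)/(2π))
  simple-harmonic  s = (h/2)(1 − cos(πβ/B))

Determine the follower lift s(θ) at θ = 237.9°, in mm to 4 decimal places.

seg 1 [0°–145.9°] dwell: s stays 0.0000
seg 2 [145.9°–240.2°] cycloidal, h=7: θ=237.9° here. β=92, B=94.3. 7·(0.9756 − sin(2π·0.9756)/(2π)) = 6.9993 → s = 6.9993

6.9993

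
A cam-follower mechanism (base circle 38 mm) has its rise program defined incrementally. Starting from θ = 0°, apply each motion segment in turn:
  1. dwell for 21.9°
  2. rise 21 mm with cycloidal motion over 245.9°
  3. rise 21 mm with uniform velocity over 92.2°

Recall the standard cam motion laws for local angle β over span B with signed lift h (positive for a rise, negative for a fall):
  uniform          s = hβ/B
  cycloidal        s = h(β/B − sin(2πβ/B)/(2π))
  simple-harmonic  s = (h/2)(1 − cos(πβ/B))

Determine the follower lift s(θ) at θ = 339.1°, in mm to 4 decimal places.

seg 1 [0°–21.9°] dwell: s stays 0.0000
seg 2 [21.9°–267.8°] cycloidal, h=21: full span → s += 21 → s = 21.0000
seg 3 [267.8°–360°] uniform, h=21: θ=339.1° here. β=71.3, B=92.2. 21·71.3/92.2 = 16.2397 → s = 37.2397

37.2397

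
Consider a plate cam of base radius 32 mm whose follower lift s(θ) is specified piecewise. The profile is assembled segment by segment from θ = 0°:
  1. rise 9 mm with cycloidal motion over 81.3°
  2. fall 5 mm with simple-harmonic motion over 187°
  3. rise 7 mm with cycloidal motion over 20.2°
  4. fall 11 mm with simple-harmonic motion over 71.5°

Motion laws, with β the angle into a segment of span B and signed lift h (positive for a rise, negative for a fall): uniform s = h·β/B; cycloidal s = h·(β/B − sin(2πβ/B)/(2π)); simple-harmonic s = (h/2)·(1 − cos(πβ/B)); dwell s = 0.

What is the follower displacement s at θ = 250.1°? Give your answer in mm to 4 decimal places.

seg 1 [0°–81.3°] cycloidal, h=9: full span → s += 9 → s = 9.0000
seg 2 [81.3°–268.3°] simple-harmonic, h=-5: θ=250.1° here. β=168.8, B=187. -5/2·(1 − cos(π·0.9027)) = -4.8840 → s = 4.1160

4.1160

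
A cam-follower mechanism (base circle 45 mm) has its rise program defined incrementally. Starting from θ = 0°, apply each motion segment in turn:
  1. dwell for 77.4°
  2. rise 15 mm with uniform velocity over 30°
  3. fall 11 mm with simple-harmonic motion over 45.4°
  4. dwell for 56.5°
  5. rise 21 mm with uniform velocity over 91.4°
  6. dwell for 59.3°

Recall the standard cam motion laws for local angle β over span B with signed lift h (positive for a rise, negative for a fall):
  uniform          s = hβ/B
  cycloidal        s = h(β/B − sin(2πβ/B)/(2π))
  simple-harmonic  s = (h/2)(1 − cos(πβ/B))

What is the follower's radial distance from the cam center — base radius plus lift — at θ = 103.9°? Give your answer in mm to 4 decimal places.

seg 1 [0°–77.4°] dwell: s stays 0.0000
seg 2 [77.4°–107.4°] uniform, h=15: θ=103.9° here. β=26.5, B=30. 15·26.5/30 = 13.2500 → s = 13.2500
radial distance = base radius + s = 45 + 13.2500 = 58.2500

58.2500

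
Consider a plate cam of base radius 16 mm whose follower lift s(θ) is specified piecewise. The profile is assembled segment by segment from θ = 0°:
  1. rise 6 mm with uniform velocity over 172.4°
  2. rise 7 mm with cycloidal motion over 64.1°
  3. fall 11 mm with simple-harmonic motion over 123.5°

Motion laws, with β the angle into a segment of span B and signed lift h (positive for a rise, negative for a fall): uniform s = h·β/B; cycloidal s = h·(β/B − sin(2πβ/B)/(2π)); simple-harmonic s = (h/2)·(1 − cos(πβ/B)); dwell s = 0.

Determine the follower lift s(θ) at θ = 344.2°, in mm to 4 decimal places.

seg 1 [0°–172.4°] uniform, h=6: full span → s += 6 → s = 6.0000
seg 2 [172.4°–236.5°] cycloidal, h=7: full span → s += 7 → s = 13.0000
seg 3 [236.5°–360°] simple-harmonic, h=-11: θ=344.2° here. β=107.7, B=123.5. -11/2·(1 − cos(π·0.8721)) = -10.5617 → s = 2.4383

2.4383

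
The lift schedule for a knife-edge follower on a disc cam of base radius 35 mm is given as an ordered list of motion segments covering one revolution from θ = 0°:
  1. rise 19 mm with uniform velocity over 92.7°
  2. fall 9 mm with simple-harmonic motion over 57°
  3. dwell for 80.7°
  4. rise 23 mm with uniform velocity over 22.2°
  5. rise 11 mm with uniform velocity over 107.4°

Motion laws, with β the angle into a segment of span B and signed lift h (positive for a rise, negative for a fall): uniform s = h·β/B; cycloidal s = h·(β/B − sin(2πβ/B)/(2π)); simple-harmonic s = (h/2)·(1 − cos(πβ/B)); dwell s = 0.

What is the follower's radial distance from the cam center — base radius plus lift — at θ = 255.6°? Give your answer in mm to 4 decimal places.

seg 1 [0°–92.7°] uniform, h=19: full span → s += 19 → s = 19.0000
seg 2 [92.7°–149.7°] simple-harmonic, h=-9: full span → s += -9 → s = 10.0000
seg 3 [149.7°–230.4°] dwell: s stays 10.0000
seg 4 [230.4°–252.6°] uniform, h=23: full span → s += 23 → s = 33.0000
seg 5 [252.6°–360°] uniform, h=11: θ=255.6° here. β=3, B=107.4. 11·3/107.4 = 0.3073 → s = 33.3073
radial distance = base radius + s = 35 + 33.3073 = 68.3073

68.3073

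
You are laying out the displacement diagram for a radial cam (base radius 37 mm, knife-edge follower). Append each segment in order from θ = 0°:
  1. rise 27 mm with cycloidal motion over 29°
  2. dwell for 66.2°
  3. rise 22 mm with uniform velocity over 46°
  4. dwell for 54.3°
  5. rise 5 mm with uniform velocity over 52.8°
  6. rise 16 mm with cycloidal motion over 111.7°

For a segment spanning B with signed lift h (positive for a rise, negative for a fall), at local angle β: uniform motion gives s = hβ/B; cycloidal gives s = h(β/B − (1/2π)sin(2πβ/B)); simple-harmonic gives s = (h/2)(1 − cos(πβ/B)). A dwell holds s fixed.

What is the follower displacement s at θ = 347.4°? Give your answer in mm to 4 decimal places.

seg 1 [0°–29°] cycloidal, h=27: full span → s += 27 → s = 27.0000
seg 2 [29°–95.2°] dwell: s stays 27.0000
seg 3 [95.2°–141.2°] uniform, h=22: full span → s += 22 → s = 49.0000
seg 4 [141.2°–195.5°] dwell: s stays 49.0000
seg 5 [195.5°–248.3°] uniform, h=5: full span → s += 5 → s = 54.0000
seg 6 [248.3°–360°] cycloidal, h=16: θ=347.4° here. β=99.1, B=111.7. 16·(0.8872 − sin(2π·0.8872)/(2π)) = 15.8526 → s = 69.8526

69.8526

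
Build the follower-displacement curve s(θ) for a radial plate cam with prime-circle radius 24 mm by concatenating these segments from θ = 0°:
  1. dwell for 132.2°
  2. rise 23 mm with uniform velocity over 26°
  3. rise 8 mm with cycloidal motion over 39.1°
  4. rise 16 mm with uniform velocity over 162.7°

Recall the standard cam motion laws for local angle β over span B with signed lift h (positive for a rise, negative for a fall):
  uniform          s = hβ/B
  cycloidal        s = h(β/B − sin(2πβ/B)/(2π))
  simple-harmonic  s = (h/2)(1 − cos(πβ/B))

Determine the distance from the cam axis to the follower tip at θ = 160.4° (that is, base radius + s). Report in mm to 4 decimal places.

seg 1 [0°–132.2°] dwell: s stays 0.0000
seg 2 [132.2°–158.2°] uniform, h=23: full span → s += 23 → s = 23.0000
seg 3 [158.2°–197.3°] cycloidal, h=8: θ=160.4° here. β=2.2, B=39.1. 8·(0.0563 − sin(2π·0.0563)/(2π)) = 0.0093 → s = 23.0093
radial distance = base radius + s = 24 + 23.0093 = 47.0093

47.0093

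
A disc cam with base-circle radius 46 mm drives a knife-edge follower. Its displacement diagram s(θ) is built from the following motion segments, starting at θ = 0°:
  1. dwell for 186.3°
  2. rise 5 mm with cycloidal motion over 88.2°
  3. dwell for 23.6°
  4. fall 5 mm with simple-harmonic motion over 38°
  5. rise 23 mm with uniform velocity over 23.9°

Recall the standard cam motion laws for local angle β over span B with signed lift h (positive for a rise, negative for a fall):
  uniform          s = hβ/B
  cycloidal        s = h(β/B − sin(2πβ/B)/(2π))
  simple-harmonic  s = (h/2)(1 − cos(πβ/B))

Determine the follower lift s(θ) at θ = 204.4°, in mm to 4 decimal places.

seg 1 [0°–186.3°] dwell: s stays 0.0000
seg 2 [186.3°–274.5°] cycloidal, h=5: θ=204.4° here. β=18.1, B=88.2. 5·(0.2052 − sin(2π·0.2052)/(2π)) = 0.2616 → s = 0.2616

0.2616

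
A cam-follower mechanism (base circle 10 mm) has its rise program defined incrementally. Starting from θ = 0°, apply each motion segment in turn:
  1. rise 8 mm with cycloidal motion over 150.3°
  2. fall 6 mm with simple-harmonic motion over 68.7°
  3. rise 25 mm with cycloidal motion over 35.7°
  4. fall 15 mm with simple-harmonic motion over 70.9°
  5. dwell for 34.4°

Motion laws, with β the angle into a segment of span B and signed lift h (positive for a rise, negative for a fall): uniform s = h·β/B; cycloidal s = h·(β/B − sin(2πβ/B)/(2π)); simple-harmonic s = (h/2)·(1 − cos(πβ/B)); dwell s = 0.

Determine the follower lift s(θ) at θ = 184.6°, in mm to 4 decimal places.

seg 1 [0°–150.3°] cycloidal, h=8: full span → s += 8 → s = 8.0000
seg 2 [150.3°–219°] simple-harmonic, h=-6: θ=184.6° here. β=34.3, B=68.7. -6/2·(1 − cos(π·0.4993)) = -2.9931 → s = 5.0069

5.0069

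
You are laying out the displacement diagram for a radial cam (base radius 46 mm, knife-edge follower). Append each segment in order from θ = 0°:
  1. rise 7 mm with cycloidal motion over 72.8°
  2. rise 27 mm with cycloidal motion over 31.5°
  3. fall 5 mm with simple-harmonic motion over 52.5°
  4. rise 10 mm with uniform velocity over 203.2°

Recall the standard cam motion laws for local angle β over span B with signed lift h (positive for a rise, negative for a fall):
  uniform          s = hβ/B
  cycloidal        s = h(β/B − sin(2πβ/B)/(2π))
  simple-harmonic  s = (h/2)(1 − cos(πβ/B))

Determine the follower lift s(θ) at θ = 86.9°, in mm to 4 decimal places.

seg 1 [0°–72.8°] cycloidal, h=7: full span → s += 7 → s = 7.0000
seg 2 [72.8°–104.3°] cycloidal, h=27: θ=86.9° here. β=14.1, B=31.5. 27·(0.4476 − sin(2π·0.4476)/(2π)) = 10.6968 → s = 17.6968

17.6968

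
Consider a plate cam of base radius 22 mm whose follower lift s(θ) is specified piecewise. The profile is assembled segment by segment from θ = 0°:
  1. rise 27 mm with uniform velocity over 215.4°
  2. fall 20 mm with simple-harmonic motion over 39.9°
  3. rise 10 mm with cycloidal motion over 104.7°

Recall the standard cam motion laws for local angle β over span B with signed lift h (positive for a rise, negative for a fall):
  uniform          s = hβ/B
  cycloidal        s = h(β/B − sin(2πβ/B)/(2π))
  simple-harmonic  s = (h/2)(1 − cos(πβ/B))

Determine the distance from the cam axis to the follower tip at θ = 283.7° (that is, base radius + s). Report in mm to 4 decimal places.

seg 1 [0°–215.4°] uniform, h=27: full span → s += 27 → s = 27.0000
seg 2 [215.4°–255.3°] simple-harmonic, h=-20: full span → s += -20 → s = 7.0000
seg 3 [255.3°–360°] cycloidal, h=10: θ=283.7° here. β=28.4, B=104.7. 10·(0.2713 − sin(2π·0.2713)/(2π)) = 1.1351 → s = 8.1351
radial distance = base radius + s = 22 + 8.1351 = 30.1351

30.1351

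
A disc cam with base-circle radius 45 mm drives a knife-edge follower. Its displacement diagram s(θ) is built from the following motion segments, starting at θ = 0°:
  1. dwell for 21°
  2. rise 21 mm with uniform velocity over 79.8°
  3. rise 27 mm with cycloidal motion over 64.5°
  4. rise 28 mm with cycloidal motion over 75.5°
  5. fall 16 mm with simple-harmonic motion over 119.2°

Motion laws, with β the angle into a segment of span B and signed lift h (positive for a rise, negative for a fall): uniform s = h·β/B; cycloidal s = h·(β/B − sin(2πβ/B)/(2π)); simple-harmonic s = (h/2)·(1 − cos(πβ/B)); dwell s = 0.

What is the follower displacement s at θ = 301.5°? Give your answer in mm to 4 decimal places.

seg 1 [0°–21°] dwell: s stays 0.0000
seg 2 [21°–100.8°] uniform, h=21: full span → s += 21 → s = 21.0000
seg 3 [100.8°–165.3°] cycloidal, h=27: full span → s += 27 → s = 48.0000
seg 4 [165.3°–240.8°] cycloidal, h=28: full span → s += 28 → s = 76.0000
seg 5 [240.8°–360°] simple-harmonic, h=-16: θ=301.5° here. β=60.7, B=119.2. -16/2·(1 − cos(π·0.5092)) = -8.2319 → s = 67.7681

67.7681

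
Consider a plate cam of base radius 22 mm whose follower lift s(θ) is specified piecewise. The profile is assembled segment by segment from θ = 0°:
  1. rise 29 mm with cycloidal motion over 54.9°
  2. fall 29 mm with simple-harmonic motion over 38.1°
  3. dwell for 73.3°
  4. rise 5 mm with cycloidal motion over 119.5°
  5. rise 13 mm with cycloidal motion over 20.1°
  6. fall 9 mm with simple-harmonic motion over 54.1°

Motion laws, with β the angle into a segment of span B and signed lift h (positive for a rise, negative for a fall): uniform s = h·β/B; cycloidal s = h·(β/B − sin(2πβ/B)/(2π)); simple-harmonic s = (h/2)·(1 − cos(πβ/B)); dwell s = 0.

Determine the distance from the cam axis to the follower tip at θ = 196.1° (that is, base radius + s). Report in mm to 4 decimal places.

seg 1 [0°–54.9°] cycloidal, h=29: full span → s += 29 → s = 29.0000
seg 2 [54.9°–93°] simple-harmonic, h=-29: full span → s += -29 → s = 0.0000
seg 3 [93°–166.3°] dwell: s stays 0.0000
seg 4 [166.3°–285.8°] cycloidal, h=5: θ=196.1° here. β=29.8, B=119.5. 5·(0.2494 − sin(2π·0.2494)/(2π)) = 0.4511 → s = 0.4511
radial distance = base radius + s = 22 + 0.4511 = 22.4511

22.4511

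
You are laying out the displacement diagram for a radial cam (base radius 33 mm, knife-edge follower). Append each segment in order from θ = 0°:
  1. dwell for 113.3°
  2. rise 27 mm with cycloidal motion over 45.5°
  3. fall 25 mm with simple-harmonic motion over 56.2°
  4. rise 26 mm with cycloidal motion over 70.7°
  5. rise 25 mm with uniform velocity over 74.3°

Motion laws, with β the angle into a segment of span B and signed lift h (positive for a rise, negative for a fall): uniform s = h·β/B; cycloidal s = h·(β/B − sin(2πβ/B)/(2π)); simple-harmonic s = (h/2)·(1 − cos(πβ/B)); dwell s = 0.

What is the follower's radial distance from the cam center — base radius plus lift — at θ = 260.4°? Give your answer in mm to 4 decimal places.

seg 1 [0°–113.3°] dwell: s stays 0.0000
seg 2 [113.3°–158.8°] cycloidal, h=27: full span → s += 27 → s = 27.0000
seg 3 [158.8°–215°] simple-harmonic, h=-25: full span → s += -25 → s = 2.0000
seg 4 [215°–285.7°] cycloidal, h=26: θ=260.4° here. β=45.4, B=70.7. 26·(0.6421 − sin(2π·0.6421)/(2π)) = 19.9196 → s = 21.9196
radial distance = base radius + s = 33 + 21.9196 = 54.9196

54.9196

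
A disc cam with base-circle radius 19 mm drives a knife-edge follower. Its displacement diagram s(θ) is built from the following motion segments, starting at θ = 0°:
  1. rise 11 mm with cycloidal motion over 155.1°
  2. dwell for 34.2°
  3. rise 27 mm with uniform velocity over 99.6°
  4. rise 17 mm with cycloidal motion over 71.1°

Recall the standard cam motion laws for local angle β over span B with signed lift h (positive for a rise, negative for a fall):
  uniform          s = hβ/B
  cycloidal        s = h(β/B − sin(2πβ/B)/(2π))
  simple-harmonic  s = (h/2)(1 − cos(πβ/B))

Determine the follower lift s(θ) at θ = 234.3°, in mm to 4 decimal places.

seg 1 [0°–155.1°] cycloidal, h=11: full span → s += 11 → s = 11.0000
seg 2 [155.1°–189.3°] dwell: s stays 11.0000
seg 3 [189.3°–288.9°] uniform, h=27: θ=234.3° here. β=45, B=99.6. 27·45/99.6 = 12.1988 → s = 23.1988

23.1988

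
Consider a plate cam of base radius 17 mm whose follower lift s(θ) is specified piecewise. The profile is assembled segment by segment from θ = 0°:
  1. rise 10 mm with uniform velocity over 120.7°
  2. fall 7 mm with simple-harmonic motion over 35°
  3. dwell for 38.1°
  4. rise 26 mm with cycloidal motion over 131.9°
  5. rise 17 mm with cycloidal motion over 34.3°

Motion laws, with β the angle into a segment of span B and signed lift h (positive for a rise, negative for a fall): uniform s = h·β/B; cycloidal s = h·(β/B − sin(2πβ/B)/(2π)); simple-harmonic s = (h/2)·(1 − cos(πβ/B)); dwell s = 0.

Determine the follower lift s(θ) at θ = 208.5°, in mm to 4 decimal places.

seg 1 [0°–120.7°] uniform, h=10: full span → s += 10 → s = 10.0000
seg 2 [120.7°–155.7°] simple-harmonic, h=-7: full span → s += -7 → s = 3.0000
seg 3 [155.7°–193.8°] dwell: s stays 3.0000
seg 4 [193.8°–325.7°] cycloidal, h=26: θ=208.5° here. β=14.7, B=131.9. 26·(0.1114 − sin(2π·0.1114)/(2π)) = 0.2311 → s = 3.2311

3.2311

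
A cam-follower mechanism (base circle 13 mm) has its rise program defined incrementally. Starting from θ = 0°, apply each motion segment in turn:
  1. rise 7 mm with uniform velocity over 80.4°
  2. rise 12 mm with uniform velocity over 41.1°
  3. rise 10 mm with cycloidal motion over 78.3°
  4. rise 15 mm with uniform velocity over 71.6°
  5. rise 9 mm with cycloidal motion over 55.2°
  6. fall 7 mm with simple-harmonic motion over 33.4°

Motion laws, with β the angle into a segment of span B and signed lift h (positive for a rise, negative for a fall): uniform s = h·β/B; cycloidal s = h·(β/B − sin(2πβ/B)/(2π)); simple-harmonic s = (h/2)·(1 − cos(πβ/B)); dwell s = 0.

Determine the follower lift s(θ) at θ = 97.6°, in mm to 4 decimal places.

seg 1 [0°–80.4°] uniform, h=7: full span → s += 7 → s = 7.0000
seg 2 [80.4°–121.5°] uniform, h=12: θ=97.6° here. β=17.2, B=41.1. 12·17.2/41.1 = 5.0219 → s = 12.0219

12.0219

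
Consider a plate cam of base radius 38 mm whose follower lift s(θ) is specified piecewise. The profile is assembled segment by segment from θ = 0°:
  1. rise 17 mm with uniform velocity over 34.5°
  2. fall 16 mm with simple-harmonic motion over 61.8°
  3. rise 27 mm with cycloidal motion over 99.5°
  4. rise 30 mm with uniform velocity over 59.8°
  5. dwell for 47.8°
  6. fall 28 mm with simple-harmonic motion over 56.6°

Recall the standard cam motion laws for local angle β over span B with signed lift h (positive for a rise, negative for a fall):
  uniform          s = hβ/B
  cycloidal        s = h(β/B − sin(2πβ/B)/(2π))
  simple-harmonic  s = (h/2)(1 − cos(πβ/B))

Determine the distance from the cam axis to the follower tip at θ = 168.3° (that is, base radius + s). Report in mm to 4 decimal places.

seg 1 [0°–34.5°] uniform, h=17: full span → s += 17 → s = 17.0000
seg 2 [34.5°–96.3°] simple-harmonic, h=-16: full span → s += -16 → s = 1.0000
seg 3 [96.3°–195.8°] cycloidal, h=27: θ=168.3° here. β=72, B=99.5. 27·(0.7236 − sin(2π·0.7236)/(2π)) = 23.7760 → s = 24.7760
radial distance = base radius + s = 38 + 24.7760 = 62.7760

62.7760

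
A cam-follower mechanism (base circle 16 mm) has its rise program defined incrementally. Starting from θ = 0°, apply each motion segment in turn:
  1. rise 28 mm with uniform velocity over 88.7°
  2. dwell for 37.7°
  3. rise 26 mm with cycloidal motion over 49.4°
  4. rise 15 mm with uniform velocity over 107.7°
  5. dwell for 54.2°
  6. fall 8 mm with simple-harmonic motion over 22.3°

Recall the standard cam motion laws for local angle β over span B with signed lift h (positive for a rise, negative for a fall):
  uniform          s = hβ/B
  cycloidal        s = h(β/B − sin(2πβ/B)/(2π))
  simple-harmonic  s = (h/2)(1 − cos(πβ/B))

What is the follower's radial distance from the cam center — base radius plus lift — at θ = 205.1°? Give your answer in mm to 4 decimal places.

seg 1 [0°–88.7°] uniform, h=28: full span → s += 28 → s = 28.0000
seg 2 [88.7°–126.4°] dwell: s stays 28.0000
seg 3 [126.4°–175.8°] cycloidal, h=26: full span → s += 26 → s = 54.0000
seg 4 [175.8°–283.5°] uniform, h=15: θ=205.1° here. β=29.3, B=107.7. 15·29.3/107.7 = 4.0808 → s = 58.0808
radial distance = base radius + s = 16 + 58.0808 = 74.0808

74.0808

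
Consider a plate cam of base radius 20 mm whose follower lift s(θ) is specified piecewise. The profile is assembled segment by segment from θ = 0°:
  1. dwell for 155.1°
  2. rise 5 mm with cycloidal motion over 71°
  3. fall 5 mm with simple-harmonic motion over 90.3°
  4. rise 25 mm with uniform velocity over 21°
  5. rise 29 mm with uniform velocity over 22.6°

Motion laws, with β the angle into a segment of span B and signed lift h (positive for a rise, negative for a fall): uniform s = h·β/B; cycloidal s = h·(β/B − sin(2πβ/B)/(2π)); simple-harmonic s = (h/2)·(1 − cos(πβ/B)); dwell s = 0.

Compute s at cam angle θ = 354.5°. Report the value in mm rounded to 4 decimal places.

seg 1 [0°–155.1°] dwell: s stays 0.0000
seg 2 [155.1°–226.1°] cycloidal, h=5: full span → s += 5 → s = 5.0000
seg 3 [226.1°–316.4°] simple-harmonic, h=-5: full span → s += -5 → s = 0.0000
seg 4 [316.4°–337.4°] uniform, h=25: full span → s += 25 → s = 25.0000
seg 5 [337.4°–360°] uniform, h=29: θ=354.5° here. β=17.1, B=22.6. 29·17.1/22.6 = 21.9425 → s = 46.9425

46.9425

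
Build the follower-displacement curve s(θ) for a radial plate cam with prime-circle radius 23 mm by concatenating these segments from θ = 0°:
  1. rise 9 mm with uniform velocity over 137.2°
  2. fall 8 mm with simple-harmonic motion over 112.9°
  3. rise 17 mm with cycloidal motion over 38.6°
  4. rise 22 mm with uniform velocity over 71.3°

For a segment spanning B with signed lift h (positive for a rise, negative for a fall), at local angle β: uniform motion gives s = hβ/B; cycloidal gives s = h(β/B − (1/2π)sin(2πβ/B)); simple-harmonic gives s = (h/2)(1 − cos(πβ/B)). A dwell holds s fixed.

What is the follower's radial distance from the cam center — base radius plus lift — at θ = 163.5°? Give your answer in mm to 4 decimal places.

seg 1 [0°–137.2°] uniform, h=9: full span → s += 9 → s = 9.0000
seg 2 [137.2°–250.1°] simple-harmonic, h=-8: θ=163.5° here. β=26.3, B=112.9. -8/2·(1 − cos(π·0.2329)) = -1.0242 → s = 7.9758
radial distance = base radius + s = 23 + 7.9758 = 30.9758

30.9758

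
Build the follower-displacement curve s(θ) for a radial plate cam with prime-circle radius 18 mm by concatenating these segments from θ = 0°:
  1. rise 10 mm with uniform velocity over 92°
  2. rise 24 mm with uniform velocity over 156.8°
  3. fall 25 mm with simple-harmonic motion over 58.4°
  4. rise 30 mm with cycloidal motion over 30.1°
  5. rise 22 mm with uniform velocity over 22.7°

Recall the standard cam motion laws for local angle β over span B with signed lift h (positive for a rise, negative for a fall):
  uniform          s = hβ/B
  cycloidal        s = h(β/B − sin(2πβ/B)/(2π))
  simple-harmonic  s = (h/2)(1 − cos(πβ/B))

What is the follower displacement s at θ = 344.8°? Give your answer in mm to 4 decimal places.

seg 1 [0°–92°] uniform, h=10: full span → s += 10 → s = 10.0000
seg 2 [92°–248.8°] uniform, h=24: full span → s += 24 → s = 34.0000
seg 3 [248.8°–307.2°] simple-harmonic, h=-25: full span → s += -25 → s = 9.0000
seg 4 [307.2°–337.3°] cycloidal, h=30: full span → s += 30 → s = 39.0000
seg 5 [337.3°–360°] uniform, h=22: θ=344.8° here. β=7.5, B=22.7. 22·7.5/22.7 = 7.2687 → s = 46.2687

46.2687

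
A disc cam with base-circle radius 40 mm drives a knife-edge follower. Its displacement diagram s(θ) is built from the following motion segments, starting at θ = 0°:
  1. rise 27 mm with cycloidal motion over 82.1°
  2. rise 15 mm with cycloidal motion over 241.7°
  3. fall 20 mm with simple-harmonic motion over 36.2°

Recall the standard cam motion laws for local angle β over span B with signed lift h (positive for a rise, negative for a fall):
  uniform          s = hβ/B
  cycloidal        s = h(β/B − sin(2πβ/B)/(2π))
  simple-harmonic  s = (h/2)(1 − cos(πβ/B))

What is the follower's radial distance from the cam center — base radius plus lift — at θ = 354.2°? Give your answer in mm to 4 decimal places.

seg 1 [0°–82.1°] cycloidal, h=27: full span → s += 27 → s = 27.0000
seg 2 [82.1°–323.8°] cycloidal, h=15: full span → s += 15 → s = 42.0000
seg 3 [323.8°–360°] simple-harmonic, h=-20: θ=354.2° here. β=30.4, B=36.2. -20/2·(1 − cos(π·0.8398)) = -18.7597 → s = 23.2403
radial distance = base radius + s = 40 + 23.2403 = 63.2403

63.2403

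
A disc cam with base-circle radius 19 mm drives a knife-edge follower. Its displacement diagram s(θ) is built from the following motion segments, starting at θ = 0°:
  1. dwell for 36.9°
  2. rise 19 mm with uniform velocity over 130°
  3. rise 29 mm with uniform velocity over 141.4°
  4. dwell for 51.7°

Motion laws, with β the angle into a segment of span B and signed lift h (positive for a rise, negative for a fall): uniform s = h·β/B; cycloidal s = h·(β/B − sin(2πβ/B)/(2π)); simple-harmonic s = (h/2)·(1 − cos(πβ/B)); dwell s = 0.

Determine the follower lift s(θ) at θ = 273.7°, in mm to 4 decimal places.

seg 1 [0°–36.9°] dwell: s stays 0.0000
seg 2 [36.9°–166.9°] uniform, h=19: full span → s += 19 → s = 19.0000
seg 3 [166.9°–308.3°] uniform, h=29: θ=273.7° here. β=106.8, B=141.4. 29·106.8/141.4 = 21.9038 → s = 40.9038

40.9038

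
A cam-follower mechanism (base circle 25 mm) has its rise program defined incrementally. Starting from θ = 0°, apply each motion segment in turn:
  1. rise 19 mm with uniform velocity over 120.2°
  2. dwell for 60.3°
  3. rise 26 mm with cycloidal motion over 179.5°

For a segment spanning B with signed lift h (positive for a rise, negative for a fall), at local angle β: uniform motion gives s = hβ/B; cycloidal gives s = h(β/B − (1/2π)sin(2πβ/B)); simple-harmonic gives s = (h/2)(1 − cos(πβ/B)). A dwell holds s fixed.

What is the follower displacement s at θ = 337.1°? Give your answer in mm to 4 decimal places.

seg 1 [0°–120.2°] uniform, h=19: full span → s += 19 → s = 19.0000
seg 2 [120.2°–180.5°] dwell: s stays 19.0000
seg 3 [180.5°–360°] cycloidal, h=26: θ=337.1° here. β=156.6, B=179.5. 26·(0.8724 − sin(2π·0.8724)/(2π)) = 25.6560 → s = 44.6560

44.6560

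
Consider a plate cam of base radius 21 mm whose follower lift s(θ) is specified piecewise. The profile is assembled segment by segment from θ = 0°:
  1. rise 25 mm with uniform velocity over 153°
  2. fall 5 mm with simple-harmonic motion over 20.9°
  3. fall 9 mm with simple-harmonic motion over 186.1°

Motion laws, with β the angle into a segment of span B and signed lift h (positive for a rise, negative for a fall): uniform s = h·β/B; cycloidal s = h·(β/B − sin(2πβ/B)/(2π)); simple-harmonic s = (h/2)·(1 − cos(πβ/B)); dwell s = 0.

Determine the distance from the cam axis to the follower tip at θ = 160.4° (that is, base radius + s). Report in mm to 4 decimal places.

seg 1 [0°–153°] uniform, h=25: full span → s += 25 → s = 25.0000
seg 2 [153°–173.9°] simple-harmonic, h=-5: θ=160.4° here. β=7.4, B=20.9. -5/2·(1 − cos(π·0.3541)) = -1.3936 → s = 23.6064
radial distance = base radius + s = 21 + 23.6064 = 44.6064

44.6064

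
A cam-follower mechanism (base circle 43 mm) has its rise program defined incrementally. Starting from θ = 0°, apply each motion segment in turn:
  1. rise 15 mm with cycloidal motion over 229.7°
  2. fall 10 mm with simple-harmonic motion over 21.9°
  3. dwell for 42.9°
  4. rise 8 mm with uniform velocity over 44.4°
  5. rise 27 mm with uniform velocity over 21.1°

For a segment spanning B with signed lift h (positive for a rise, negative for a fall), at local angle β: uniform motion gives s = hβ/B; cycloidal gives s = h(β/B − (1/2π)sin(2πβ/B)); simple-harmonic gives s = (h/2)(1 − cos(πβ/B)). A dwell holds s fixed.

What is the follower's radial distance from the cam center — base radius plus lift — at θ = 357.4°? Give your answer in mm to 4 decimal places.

seg 1 [0°–229.7°] cycloidal, h=15: full span → s += 15 → s = 15.0000
seg 2 [229.7°–251.6°] simple-harmonic, h=-10: full span → s += -10 → s = 5.0000
seg 3 [251.6°–294.5°] dwell: s stays 5.0000
seg 4 [294.5°–338.9°] uniform, h=8: full span → s += 8 → s = 13.0000
seg 5 [338.9°–360°] uniform, h=27: θ=357.4° here. β=18.5, B=21.1. 27·18.5/21.1 = 23.6730 → s = 36.6730
radial distance = base radius + s = 43 + 36.6730 = 79.6730

79.6730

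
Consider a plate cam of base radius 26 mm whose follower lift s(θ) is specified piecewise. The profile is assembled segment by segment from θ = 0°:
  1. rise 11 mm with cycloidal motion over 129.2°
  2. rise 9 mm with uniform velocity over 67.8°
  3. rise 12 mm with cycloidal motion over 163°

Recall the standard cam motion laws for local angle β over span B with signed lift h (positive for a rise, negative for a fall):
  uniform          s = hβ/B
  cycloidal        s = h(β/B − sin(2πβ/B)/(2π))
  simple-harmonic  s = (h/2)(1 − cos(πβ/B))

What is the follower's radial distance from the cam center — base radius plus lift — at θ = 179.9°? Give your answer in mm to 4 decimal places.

seg 1 [0°–129.2°] cycloidal, h=11: full span → s += 11 → s = 11.0000
seg 2 [129.2°–197°] uniform, h=9: θ=179.9° here. β=50.7, B=67.8. 9·50.7/67.8 = 6.7301 → s = 17.7301
radial distance = base radius + s = 26 + 17.7301 = 43.7301

43.7301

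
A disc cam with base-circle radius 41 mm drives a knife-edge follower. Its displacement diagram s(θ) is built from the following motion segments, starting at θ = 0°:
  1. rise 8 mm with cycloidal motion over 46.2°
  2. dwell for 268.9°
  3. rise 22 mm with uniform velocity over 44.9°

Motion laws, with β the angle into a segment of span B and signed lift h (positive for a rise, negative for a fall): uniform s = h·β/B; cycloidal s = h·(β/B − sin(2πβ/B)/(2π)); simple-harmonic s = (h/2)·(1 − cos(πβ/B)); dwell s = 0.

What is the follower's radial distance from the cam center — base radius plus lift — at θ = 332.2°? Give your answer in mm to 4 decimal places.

seg 1 [0°–46.2°] cycloidal, h=8: full span → s += 8 → s = 8.0000
seg 2 [46.2°–315.1°] dwell: s stays 8.0000
seg 3 [315.1°–360°] uniform, h=22: θ=332.2° here. β=17.1, B=44.9. 22·17.1/44.9 = 8.3786 → s = 16.3786
radial distance = base radius + s = 41 + 16.3786 = 57.3786

57.3786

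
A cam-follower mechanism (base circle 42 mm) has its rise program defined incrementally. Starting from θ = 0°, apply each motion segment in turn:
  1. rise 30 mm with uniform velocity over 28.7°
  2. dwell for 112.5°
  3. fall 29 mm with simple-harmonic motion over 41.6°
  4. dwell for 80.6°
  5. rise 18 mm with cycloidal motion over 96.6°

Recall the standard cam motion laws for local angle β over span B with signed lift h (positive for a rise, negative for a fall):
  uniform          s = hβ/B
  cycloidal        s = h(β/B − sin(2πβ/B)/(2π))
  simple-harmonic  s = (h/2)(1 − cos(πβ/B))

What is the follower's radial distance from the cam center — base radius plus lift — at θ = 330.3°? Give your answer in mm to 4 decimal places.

seg 1 [0°–28.7°] uniform, h=30: full span → s += 30 → s = 30.0000
seg 2 [28.7°–141.2°] dwell: s stays 30.0000
seg 3 [141.2°–182.8°] simple-harmonic, h=-29: full span → s += -29 → s = 1.0000
seg 4 [182.8°–263.4°] dwell: s stays 1.0000
seg 5 [263.4°–360°] cycloidal, h=18: θ=330.3° here. β=66.9, B=96.6. 18·(0.6925 − sin(2π·0.6925)/(2π)) = 15.1460 → s = 16.1460
radial distance = base radius + s = 42 + 16.1460 = 58.1460

58.1460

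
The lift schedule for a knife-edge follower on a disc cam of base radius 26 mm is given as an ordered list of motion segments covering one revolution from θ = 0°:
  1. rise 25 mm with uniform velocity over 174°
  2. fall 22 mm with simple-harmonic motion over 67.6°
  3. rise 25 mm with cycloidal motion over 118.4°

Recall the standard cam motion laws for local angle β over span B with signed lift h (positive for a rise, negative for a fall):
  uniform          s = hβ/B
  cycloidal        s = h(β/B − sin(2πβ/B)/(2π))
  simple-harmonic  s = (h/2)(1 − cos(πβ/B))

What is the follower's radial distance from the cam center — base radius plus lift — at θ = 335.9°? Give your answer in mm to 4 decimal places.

seg 1 [0°–174°] uniform, h=25: full span → s += 25 → s = 25.0000
seg 2 [174°–241.6°] simple-harmonic, h=-22: full span → s += -22 → s = 3.0000
seg 3 [241.6°–360°] cycloidal, h=25: θ=335.9° here. β=94.3, B=118.4. 25·(0.7965 − sin(2π·0.7965)/(2π)) = 23.7219 → s = 26.7219
radial distance = base radius + s = 26 + 26.7219 = 52.7219

52.7219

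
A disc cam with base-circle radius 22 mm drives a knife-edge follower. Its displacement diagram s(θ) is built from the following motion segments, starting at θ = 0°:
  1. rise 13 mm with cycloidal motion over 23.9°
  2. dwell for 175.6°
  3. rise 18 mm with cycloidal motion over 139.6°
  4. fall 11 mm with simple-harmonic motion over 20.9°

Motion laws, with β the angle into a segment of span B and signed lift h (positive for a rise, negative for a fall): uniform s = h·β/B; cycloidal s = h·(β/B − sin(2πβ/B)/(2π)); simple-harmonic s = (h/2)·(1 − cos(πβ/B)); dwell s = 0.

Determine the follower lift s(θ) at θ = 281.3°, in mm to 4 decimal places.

seg 1 [0°–23.9°] cycloidal, h=13: full span → s += 13 → s = 13.0000
seg 2 [23.9°–199.5°] dwell: s stays 13.0000
seg 3 [199.5°–339.1°] cycloidal, h=18: θ=281.3° here. β=81.8, B=139.6. 18·(0.5860 − sin(2π·0.5860)/(2π)) = 12.0204 → s = 25.0204

25.0204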